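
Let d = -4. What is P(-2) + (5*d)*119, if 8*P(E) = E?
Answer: -9521/4 ≈ -2380.3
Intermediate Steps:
P(E) = E/8
P(-2) + (5*d)*119 = (⅛)*(-2) + (5*(-4))*119 = -¼ - 20*119 = -¼ - 2380 = -9521/4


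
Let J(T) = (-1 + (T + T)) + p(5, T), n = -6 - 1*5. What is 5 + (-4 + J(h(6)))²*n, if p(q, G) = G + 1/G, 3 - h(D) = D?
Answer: -20294/9 ≈ -2254.9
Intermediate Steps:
h(D) = 3 - D
n = -11 (n = -6 - 5 = -11)
J(T) = -1 + 1/T + 3*T (J(T) = (-1 + (T + T)) + (T + 1/T) = (-1 + 2*T) + (T + 1/T) = -1 + 1/T + 3*T)
5 + (-4 + J(h(6)))²*n = 5 + (-4 + (-1 + 1/(3 - 1*6) + 3*(3 - 1*6)))²*(-11) = 5 + (-4 + (-1 + 1/(3 - 6) + 3*(3 - 6)))²*(-11) = 5 + (-4 + (-1 + 1/(-3) + 3*(-3)))²*(-11) = 5 + (-4 + (-1 - ⅓ - 9))²*(-11) = 5 + (-4 - 31/3)²*(-11) = 5 + (-43/3)²*(-11) = 5 + (1849/9)*(-11) = 5 - 20339/9 = -20294/9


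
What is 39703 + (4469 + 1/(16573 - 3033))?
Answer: 598088881/13540 ≈ 44172.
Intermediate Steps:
39703 + (4469 + 1/(16573 - 3033)) = 39703 + (4469 + 1/13540) = 39703 + 60510261/13540 = 598088881/13540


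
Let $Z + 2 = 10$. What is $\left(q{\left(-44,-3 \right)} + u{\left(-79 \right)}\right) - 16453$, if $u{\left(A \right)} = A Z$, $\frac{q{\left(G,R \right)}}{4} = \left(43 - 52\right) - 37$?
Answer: $-17269$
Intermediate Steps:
$Z = 8$ ($Z = -2 + 10 = 8$)
$q{\left(G,R \right)} = -184$ ($q{\left(G,R \right)} = 4 \left(\left(43 - 52\right) - 37\right) = 4 \left(-9 - 37\right) = 4 \left(-46\right) = -184$)
$u{\left(A \right)} = 8 A$ ($u{\left(A \right)} = A 8 = 8 A$)
$\left(q{\left(-44,-3 \right)} + u{\left(-79 \right)}\right) - 16453 = \left(-184 + 8 \left(-79\right)\right) - 16453 = \left(-184 - 632\right) - 16453 = -816 - 16453 = -17269$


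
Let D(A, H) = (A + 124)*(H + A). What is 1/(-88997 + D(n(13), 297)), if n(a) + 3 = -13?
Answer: -1/58649 ≈ -1.7051e-5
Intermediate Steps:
n(a) = -16 (n(a) = -3 - 13 = -16)
D(A, H) = (124 + A)*(A + H)
1/(-88997 + D(n(13), 297)) = 1/(-88997 + ((-16)² + 124*(-16) + 124*297 - 16*297)) = 1/(-88997 + (256 - 1984 + 36828 - 4752)) = 1/(-88997 + 30348) = 1/(-58649) = -1/58649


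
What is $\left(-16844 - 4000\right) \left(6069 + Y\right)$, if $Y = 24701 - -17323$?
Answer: $-1002450492$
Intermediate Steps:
$Y = 42024$ ($Y = 24701 + 17323 = 42024$)
$\left(-16844 - 4000\right) \left(6069 + Y\right) = \left(-16844 - 4000\right) \left(6069 + 42024\right) = \left(-16844 - 4000\right) 48093 = \left(-20844\right) 48093 = -1002450492$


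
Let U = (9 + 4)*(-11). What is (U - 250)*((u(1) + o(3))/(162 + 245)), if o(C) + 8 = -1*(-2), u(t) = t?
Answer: 1965/407 ≈ 4.8280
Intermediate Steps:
o(C) = -6 (o(C) = -8 - 1*(-2) = -8 + 2 = -6)
U = -143 (U = 13*(-11) = -143)
(U - 250)*((u(1) + o(3))/(162 + 245)) = (-143 - 250)*((1 - 6)/(162 + 245)) = -(-1965)/407 = -393*(-5/407) = 1965/407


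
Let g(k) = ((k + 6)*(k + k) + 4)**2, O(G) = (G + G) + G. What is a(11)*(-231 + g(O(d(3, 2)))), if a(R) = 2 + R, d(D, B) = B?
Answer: 281749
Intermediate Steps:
O(G) = 3*G (O(G) = 2*G + G = 3*G)
g(k) = (4 + 2*k*(6 + k))**2 (g(k) = ((6 + k)*(2*k) + 4)**2 = (2*k*(6 + k) + 4)**2 = (4 + 2*k*(6 + k))**2)
a(11)*(-231 + g(O(d(3, 2)))) = (2 + 11)*(-231 + 4*(2 + (3*2)**2 + 6*(3*2))**2) = 13*(-231 + 4*(2 + 6**2 + 6*6)**2) = 13*(-231 + 4*(2 + 36 + 36)**2) = 13*(-231 + 4*74**2) = 13*(-231 + 4*5476) = 13*(-231 + 21904) = 13*21673 = 281749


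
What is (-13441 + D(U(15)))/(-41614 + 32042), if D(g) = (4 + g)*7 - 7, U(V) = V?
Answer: 13315/9572 ≈ 1.3910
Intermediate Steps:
D(g) = 21 + 7*g (D(g) = (28 + 7*g) - 7 = 21 + 7*g)
(-13441 + D(U(15)))/(-41614 + 32042) = (-13441 + (21 + 7*15))/(-41614 + 32042) = (-13441 + (21 + 105))/(-9572) = (-13441 + 126)*(-1/9572) = -13315*(-1/9572) = 13315/9572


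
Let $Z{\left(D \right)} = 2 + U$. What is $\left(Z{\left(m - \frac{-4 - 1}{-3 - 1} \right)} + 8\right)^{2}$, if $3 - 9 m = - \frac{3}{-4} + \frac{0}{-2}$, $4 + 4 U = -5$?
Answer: $\frac{961}{16} \approx 60.063$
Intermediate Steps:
$U = - \frac{9}{4}$ ($U = -1 + \frac{1}{4} \left(-5\right) = -1 - \frac{5}{4} = - \frac{9}{4} \approx -2.25$)
$m = \frac{1}{4}$ ($m = \frac{1}{3} - \frac{- \frac{3}{-4} + \frac{0}{-2}}{9} = \frac{1}{3} - \frac{\left(-3\right) \left(- \frac{1}{4}\right) + 0 \left(- \frac{1}{2}\right)}{9} = \frac{1}{3} - \frac{\frac{3}{4} + 0}{9} = \frac{1}{3} - \frac{1}{12} = \frac{1}{4} \approx 0.25$)
$Z{\left(D \right)} = - \frac{1}{4}$ ($Z{\left(D \right)} = 2 - \frac{9}{4} = - \frac{1}{4}$)
$\left(Z{\left(m - \frac{-4 - 1}{-3 - 1} \right)} + 8\right)^{2} = \left(- \frac{1}{4} + 8\right)^{2} = \left(\frac{31}{4}\right)^{2} = \frac{961}{16}$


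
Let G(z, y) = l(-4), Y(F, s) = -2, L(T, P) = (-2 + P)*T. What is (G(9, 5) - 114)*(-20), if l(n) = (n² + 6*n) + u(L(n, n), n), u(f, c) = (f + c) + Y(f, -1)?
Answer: 2080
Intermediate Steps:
L(T, P) = T*(-2 + P)
u(f, c) = -2 + c + f (u(f, c) = (f + c) - 2 = (c + f) - 2 = -2 + c + f)
l(n) = -2 + n² + 7*n + n*(-2 + n) (l(n) = (n² + 6*n) + (-2 + n + n*(-2 + n)) = -2 + n² + 7*n + n*(-2 + n))
G(z, y) = 10 (G(z, y) = -2 + 2*(-4)² + 5*(-4) = -2 + 2*16 - 20 = -2 + 32 - 20 = 10)
(G(9, 5) - 114)*(-20) = (10 - 114)*(-20) = -104*(-20) = 2080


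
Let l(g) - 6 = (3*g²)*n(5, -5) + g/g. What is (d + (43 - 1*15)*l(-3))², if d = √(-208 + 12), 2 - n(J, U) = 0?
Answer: 2917068 + 47824*I ≈ 2.9171e+6 + 47824.0*I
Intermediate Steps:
n(J, U) = 2 (n(J, U) = 2 - 1*0 = 2 + 0 = 2)
d = 14*I (d = √(-196) = 14*I ≈ 14.0*I)
l(g) = 7 + 6*g² (l(g) = 6 + ((3*g²)*2 + g/g) = 6 + (6*g² + 1) = 6 + (1 + 6*g²) = 7 + 6*g²)
(d + (43 - 1*15)*l(-3))² = (14*I + (43 - 1*15)*(7 + 6*(-3)²))² = (14*I + (43 - 15)*(7 + 6*9))² = (14*I + 28*(7 + 54))² = (14*I + 28*61)² = (14*I + 1708)² = (1708 + 14*I)²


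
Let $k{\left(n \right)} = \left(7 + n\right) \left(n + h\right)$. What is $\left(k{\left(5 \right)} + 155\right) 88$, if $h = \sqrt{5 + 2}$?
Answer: $18920 + 1056 \sqrt{7} \approx 21714.0$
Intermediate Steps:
$h = \sqrt{7} \approx 2.6458$
$k{\left(n \right)} = \left(7 + n\right) \left(n + \sqrt{7}\right)$
$\left(k{\left(5 \right)} + 155\right) 88 = \left(\left(5^{2} + 7 \cdot 5 + 7 \sqrt{7} + 5 \sqrt{7}\right) + 155\right) 88 = \left(\left(25 + 35 + 7 \sqrt{7} + 5 \sqrt{7}\right) + 155\right) 88 = \left(\left(60 + 12 \sqrt{7}\right) + 155\right) 88 = \left(215 + 12 \sqrt{7}\right) 88 = 18920 + 1056 \sqrt{7}$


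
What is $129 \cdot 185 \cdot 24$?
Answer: $572760$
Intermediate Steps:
$129 \cdot 185 \cdot 24 = 23865 \cdot 24 = 572760$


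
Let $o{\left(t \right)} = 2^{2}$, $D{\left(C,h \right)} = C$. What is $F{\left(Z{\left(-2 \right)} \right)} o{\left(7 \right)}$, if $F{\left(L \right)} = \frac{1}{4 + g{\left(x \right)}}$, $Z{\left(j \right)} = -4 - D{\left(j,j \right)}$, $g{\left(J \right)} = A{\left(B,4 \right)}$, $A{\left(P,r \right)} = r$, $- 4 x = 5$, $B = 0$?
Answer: $\frac{1}{2} \approx 0.5$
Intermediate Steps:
$x = - \frac{5}{4}$ ($x = \left(- \frac{1}{4}\right) 5 = - \frac{5}{4} \approx -1.25$)
$g{\left(J \right)} = 4$
$Z{\left(j \right)} = -4 - j$
$F{\left(L \right)} = \frac{1}{8}$ ($F{\left(L \right)} = \frac{1}{4 + 4} = \frac{1}{8}$)
$o{\left(t \right)} = 4$
$F{\left(Z{\left(-2 \right)} \right)} o{\left(7 \right)} = \frac{1}{8} \cdot 4 = \frac{1}{2}$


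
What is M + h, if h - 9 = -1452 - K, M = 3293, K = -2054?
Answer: 3904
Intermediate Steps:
h = 611 (h = 9 + (-1452 - 1*(-2054)) = 9 + (-1452 + 2054) = 9 + 602 = 611)
M + h = 3293 + 611 = 3904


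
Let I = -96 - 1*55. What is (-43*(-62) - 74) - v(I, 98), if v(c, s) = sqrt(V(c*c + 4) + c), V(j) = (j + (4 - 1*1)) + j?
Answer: 2592 - sqrt(45462) ≈ 2378.8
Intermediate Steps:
V(j) = 3 + 2*j (V(j) = (j + (4 - 1)) + j = (j + 3) + j = (3 + j) + j = 3 + 2*j)
I = -151 (I = -96 - 55 = -151)
v(c, s) = sqrt(11 + c + 2*c**2) (v(c, s) = sqrt((3 + 2*(c*c + 4)) + c) = sqrt((3 + 2*(c**2 + 4)) + c) = sqrt((3 + 2*(4 + c**2)) + c) = sqrt((3 + (8 + 2*c**2)) + c) = sqrt((11 + 2*c**2) + c) = sqrt(11 + c + 2*c**2))
(-43*(-62) - 74) - v(I, 98) = (-43*(-62) - 74) - sqrt(11 - 151 + 2*(-151)**2) = (2666 - 74) - sqrt(11 - 151 + 2*22801) = 2592 - sqrt(11 - 151 + 45602) = 2592 - sqrt(45462)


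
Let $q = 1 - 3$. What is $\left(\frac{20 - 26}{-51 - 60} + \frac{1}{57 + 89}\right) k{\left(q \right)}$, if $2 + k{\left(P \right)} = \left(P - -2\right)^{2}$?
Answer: $- \frac{329}{2701} \approx -0.12181$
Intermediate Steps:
$q = -2$ ($q = 1 - 3 = -2$)
$k{\left(P \right)} = -2 + \left(2 + P\right)^{2}$ ($k{\left(P \right)} = -2 + \left(P - -2\right)^{2} = -2 + \left(P + 2\right)^{2} = -2 + \left(2 + P\right)^{2}$)
$\left(\frac{20 - 26}{-51 - 60} + \frac{1}{57 + 89}\right) k{\left(q \right)} = \left(\frac{20 - 26}{-51 - 60} + \frac{1}{57 + 89}\right) \left(-2 + \left(2 - 2\right)^{2}\right) = \left(- \frac{6}{-111} + \frac{1}{146}\right) \left(-2 + 0^{2}\right) = \left(\left(-6\right) \left(- \frac{1}{111}\right) + \frac{1}{146}\right) \left(-2 + 0\right) = \left(\frac{2}{37} + \frac{1}{146}\right) \left(-2\right) = \frac{329}{5402} \left(-2\right) = - \frac{329}{2701}$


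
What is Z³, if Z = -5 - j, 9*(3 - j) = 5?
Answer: -300763/729 ≈ -412.57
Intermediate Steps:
j = 22/9 (j = 3 - ⅑*5 = 3 - 5/9 = 22/9 ≈ 2.4444)
Z = -67/9 (Z = -5 - 1*22/9 = -5 - 22/9 = -67/9 ≈ -7.4444)
Z³ = (-67/9)³ = -300763/729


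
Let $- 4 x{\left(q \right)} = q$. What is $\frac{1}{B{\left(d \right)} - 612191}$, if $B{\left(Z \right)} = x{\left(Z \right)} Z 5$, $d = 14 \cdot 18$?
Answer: $- \frac{1}{691571} \approx -1.446 \cdot 10^{-6}$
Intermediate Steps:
$x{\left(q \right)} = - \frac{q}{4}$
$d = 252$
$B{\left(Z \right)} = - \frac{5 Z^{2}}{4}$ ($B{\left(Z \right)} = - \frac{Z}{4} Z 5 = - \frac{Z^{2}}{4} \cdot 5 = - \frac{5 Z^{2}}{4}$)
$\frac{1}{B{\left(d \right)} - 612191} = \frac{1}{- \frac{5 \cdot 252^{2}}{4} - 612191} = \frac{1}{\left(- \frac{5}{4}\right) 63504 - 612191} = \frac{1}{-79380 - 612191} = \frac{1}{-691571} = - \frac{1}{691571}$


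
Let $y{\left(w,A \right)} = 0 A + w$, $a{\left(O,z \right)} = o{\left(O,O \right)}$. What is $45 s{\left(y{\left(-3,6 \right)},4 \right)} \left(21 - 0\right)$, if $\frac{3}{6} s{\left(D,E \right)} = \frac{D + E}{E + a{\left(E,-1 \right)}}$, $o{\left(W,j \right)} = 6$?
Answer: $189$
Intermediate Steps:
$a{\left(O,z \right)} = 6$
$y{\left(w,A \right)} = w$ ($y{\left(w,A \right)} = 0 + w = w$)
$s{\left(D,E \right)} = \frac{2 \left(D + E\right)}{6 + E}$ ($s{\left(D,E \right)} = 2 \frac{D + E}{E + 6} = 2 \frac{D + E}{6 + E} = \frac{2 \left(D + E\right)}{6 + E}$)
$45 s{\left(y{\left(-3,6 \right)},4 \right)} \left(21 - 0\right) = 45 \frac{2 \left(-3 + 4\right)}{6 + 4} \left(21 - 0\right) = 45 \cdot 2 \cdot \frac{1}{10} \cdot 1 \left(21 + 0\right) = 45 \cdot 2 \cdot \frac{1}{10} \cdot 1 \cdot 21 = 45 \cdot \frac{1}{5} \cdot 21 = 9 \cdot 21 = 189$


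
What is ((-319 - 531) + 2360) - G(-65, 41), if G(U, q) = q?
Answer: 1469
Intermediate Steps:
((-319 - 531) + 2360) - G(-65, 41) = ((-319 - 531) + 2360) - 1*41 = (-850 + 2360) - 41 = 1510 - 41 = 1469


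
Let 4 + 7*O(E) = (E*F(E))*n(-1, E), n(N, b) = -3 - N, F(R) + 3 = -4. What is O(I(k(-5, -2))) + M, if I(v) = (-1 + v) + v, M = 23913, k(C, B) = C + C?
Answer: 167093/7 ≈ 23870.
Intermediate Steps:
k(C, B) = 2*C
F(R) = -7 (F(R) = -3 - 4 = -7)
I(v) = -1 + 2*v
O(E) = -4/7 + 2*E (O(E) = -4/7 + ((E*(-7))*(-3 - 1*(-1)))/7 = -4/7 + ((-7*E)*(-3 + 1))/7 = -4/7 + (-7*E*(-2))/7 = -4/7 + (14*E)/7 = -4/7 + 2*E)
O(I(k(-5, -2))) + M = (-4/7 + 2*(-1 + 2*(2*(-5)))) + 23913 = (-4/7 + 2*(-1 + 2*(-10))) + 23913 = (-4/7 + 2*(-1 - 20)) + 23913 = (-4/7 + 2*(-21)) + 23913 = (-4/7 - 42) + 23913 = -298/7 + 23913 = 167093/7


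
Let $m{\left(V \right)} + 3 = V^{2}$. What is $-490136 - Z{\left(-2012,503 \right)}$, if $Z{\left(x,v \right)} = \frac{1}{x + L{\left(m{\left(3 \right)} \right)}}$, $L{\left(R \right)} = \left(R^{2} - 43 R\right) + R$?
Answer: $- \frac{1092023007}{2228} \approx -4.9014 \cdot 10^{5}$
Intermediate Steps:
$m{\left(V \right)} = -3 + V^{2}$
$L{\left(R \right)} = R^{2} - 42 R$
$Z{\left(x,v \right)} = \frac{1}{-216 + x}$ ($Z{\left(x,v \right)} = \frac{1}{x + \left(-3 + 3^{2}\right) \left(-42 - \left(3 - 3^{2}\right)\right)} = \frac{1}{x + \left(-3 + 9\right) \left(-42 + \left(-3 + 9\right)\right)} = \frac{1}{x + 6 \left(-42 + 6\right)} = \frac{1}{x + 6 \left(-36\right)} = \frac{1}{x - 216} = \frac{1}{-216 + x}$)
$-490136 - Z{\left(-2012,503 \right)} = -490136 - \frac{1}{-216 - 2012} = -490136 - \frac{1}{-2228} = -490136 - - \frac{1}{2228} = -490136 + \frac{1}{2228} = - \frac{1092023007}{2228}$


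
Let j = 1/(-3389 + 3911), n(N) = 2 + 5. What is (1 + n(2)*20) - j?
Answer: 73601/522 ≈ 141.00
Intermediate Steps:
n(N) = 7
j = 1/522 ≈ 0.0019157
(1 + n(2)*20) - j = (1 + 7*20) - 1*1/522 = (1 + 140) - 1/522 = 141 - 1/522 = 73601/522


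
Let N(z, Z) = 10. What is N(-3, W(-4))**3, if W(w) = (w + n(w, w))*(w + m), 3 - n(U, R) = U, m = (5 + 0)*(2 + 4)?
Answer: 1000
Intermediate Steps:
m = 30 (m = 5*6 = 30)
n(U, R) = 3 - U
W(w) = 90 + 3*w (W(w) = (w + (3 - w))*(w + 30) = 3*(30 + w) = 90 + 3*w)
N(-3, W(-4))**3 = 10**3 = 1000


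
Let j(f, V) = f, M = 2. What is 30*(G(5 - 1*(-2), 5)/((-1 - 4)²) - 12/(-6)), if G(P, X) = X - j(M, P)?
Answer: 318/5 ≈ 63.600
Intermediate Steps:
G(P, X) = -2 + X (G(P, X) = X - 1*2 = X - 2 = -2 + X)
30*(G(5 - 1*(-2), 5)/((-1 - 4)²) - 12/(-6)) = 30*((-2 + 5)/((-1 - 4)²) - 12/(-6)) = 30*(3/((-5)²) - 12*(-⅙)) = 30*(3/25 + 2) = 30*(53/25) = 318/5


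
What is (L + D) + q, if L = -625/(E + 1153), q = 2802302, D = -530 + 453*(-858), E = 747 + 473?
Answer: 5726280929/2373 ≈ 2.4131e+6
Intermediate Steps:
E = 1220
D = -389204 (D = -530 - 388674 = -389204)
L = -625/2373 (L = -625/(1220 + 1153) = -625/2373 ≈ -0.26338)
(L + D) + q = (-625/2373 - 389204) + 2802302 = -923581717/2373 + 2802302 = 5726280929/2373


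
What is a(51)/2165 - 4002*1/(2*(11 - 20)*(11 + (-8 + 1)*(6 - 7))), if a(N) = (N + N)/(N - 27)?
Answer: 2888569/233820 ≈ 12.354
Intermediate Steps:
a(N) = 2*N/(-27 + N) (a(N) = (2*N)/(-27 + N) = 2*N/(-27 + N))
a(51)/2165 - 4002*1/(2*(11 - 20)*(11 + (-8 + 1)*(6 - 7))) = (2*51/(-27 + 51))/2165 - 4002*1/(2*(11 - 20)*(11 + (-8 + 1)*(6 - 7))) = (2*51/24)*(1/2165) - 4002*(-1/(18*(11 - 7*(-1)))) = (2*51*(1/24))*(1/2165) - 4002*(-1/(18*(11 + 7))) = (17/4)*(1/2165) - 4002/(-9*18*2) = 17/8660 - 4002/((-162*2)) = 17/8660 - 4002/(-324) = 17/8660 - 4002*(-1/324) = 17/8660 + 667/54 = 2888569/233820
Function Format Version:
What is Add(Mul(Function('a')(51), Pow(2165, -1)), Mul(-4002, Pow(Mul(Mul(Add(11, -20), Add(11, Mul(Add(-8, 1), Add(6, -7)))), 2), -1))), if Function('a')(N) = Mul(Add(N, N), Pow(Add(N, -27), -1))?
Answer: Rational(2888569, 233820) ≈ 12.354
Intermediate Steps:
Function('a')(N) = Mul(2, N, Pow(Add(-27, N), -1)) (Function('a')(N) = Mul(Mul(2, N), Pow(Add(-27, N), -1)) = Mul(2, N, Pow(Add(-27, N), -1)))
Add(Mul(Function('a')(51), Pow(2165, -1)), Mul(-4002, Pow(Mul(Mul(Add(11, -20), Add(11, Mul(Add(-8, 1), Add(6, -7)))), 2), -1))) = Add(Mul(Mul(2, 51, Pow(Add(-27, 51), -1)), Pow(2165, -1)), Mul(-4002, Pow(Mul(Mul(Add(11, -20), Add(11, Mul(Add(-8, 1), Add(6, -7)))), 2), -1))) = Add(Mul(Mul(2, 51, Pow(24, -1)), Rational(1, 2165)), Mul(-4002, Pow(Mul(Mul(-9, Add(11, Mul(-7, -1))), 2), -1))) = Add(Mul(Mul(2, 51, Rational(1, 24)), Rational(1, 2165)), Mul(-4002, Pow(Mul(Mul(-9, Add(11, 7)), 2), -1))) = Add(Mul(Rational(17, 4), Rational(1, 2165)), Mul(-4002, Pow(Mul(Mul(-9, 18), 2), -1))) = Add(Rational(17, 8660), Mul(-4002, Pow(Mul(-162, 2), -1))) = Add(Rational(17, 8660), Mul(-4002, Pow(-324, -1))) = Add(Rational(17, 8660), Mul(-4002, Rational(-1, 324))) = Add(Rational(17, 8660), Rational(667, 54)) = Rational(2888569, 233820)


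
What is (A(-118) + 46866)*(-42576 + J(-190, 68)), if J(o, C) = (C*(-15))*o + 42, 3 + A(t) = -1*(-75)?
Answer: 7100123508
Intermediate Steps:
A(t) = 72 (A(t) = -3 - 1*(-75) = -3 + 75 = 72)
J(o, C) = 42 - 15*C*o (J(o, C) = (-15*C)*o + 42 = -15*C*o + 42 = 42 - 15*C*o)
(A(-118) + 46866)*(-42576 + J(-190, 68)) = (72 + 46866)*(-42576 + (42 - 15*68*(-190))) = 46938*(-42576 + (42 + 193800)) = 46938*(-42576 + 193842) = 46938*151266 = 7100123508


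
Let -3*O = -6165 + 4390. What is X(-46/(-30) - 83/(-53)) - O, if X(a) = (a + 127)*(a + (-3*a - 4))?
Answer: -1212550457/632025 ≈ -1918.5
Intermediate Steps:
O = 1775/3 (O = -(-6165 + 4390)/3 = -⅓*(-1775) = 1775/3 ≈ 591.67)
X(a) = (-4 - 2*a)*(127 + a) (X(a) = (127 + a)*(a + (-4 - 3*a)) = (127 + a)*(-4 - 2*a) = (-4 - 2*a)*(127 + a))
X(-46/(-30) - 83/(-53)) - O = (-508 - 258*(-46/(-30) - 83/(-53)) - 2*(-46/(-30) - 83/(-53))²) - 1*1775/3 = (-508 - 258*(-46*(-1/30) - 83*(-1/53)) - 2*(-46*(-1/30) - 83*(-1/53))²) - 1775/3 = (-508 - 258*(23/15 + 83/53) - 2*(23/15 + 83/53)²) - 1775/3 = (-508 - 258*2464/795 - 2*(2464/795)²) - 1775/3 = (-508 - 211904/265 - 2*6071296/632025) - 1775/3 = (-508 - 211904/265 - 12142592/632025) - 1775/3 = -838602332/632025 - 1775/3 = -1212550457/632025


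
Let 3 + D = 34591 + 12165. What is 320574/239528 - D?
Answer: -5599166005/119764 ≈ -46752.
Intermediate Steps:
D = 46753 (D = -3 + (34591 + 12165) = -3 + 46756 = 46753)
320574/239528 - D = 320574/239528 - 1*46753 = 320574*(1/239528) - 46753 = 160287/119764 - 46753 = -5599166005/119764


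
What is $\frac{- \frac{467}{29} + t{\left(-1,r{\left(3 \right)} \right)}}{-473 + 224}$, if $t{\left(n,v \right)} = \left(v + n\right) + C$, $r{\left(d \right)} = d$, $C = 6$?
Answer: $\frac{235}{7221} \approx 0.032544$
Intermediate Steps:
$t{\left(n,v \right)} = 6 + n + v$ ($t{\left(n,v \right)} = \left(v + n\right) + 6 = \left(n + v\right) + 6 = 6 + n + v$)
$\frac{- \frac{467}{29} + t{\left(-1,r{\left(3 \right)} \right)}}{-473 + 224} = \frac{- \frac{467}{29} + \left(6 - 1 + 3\right)}{-473 + 224} = \frac{\left(-467\right) \frac{1}{29} + 8}{-249} = \left(- \frac{467}{29} + 8\right) \left(- \frac{1}{249}\right) = \left(- \frac{235}{29}\right) \left(- \frac{1}{249}\right) = \frac{235}{7221}$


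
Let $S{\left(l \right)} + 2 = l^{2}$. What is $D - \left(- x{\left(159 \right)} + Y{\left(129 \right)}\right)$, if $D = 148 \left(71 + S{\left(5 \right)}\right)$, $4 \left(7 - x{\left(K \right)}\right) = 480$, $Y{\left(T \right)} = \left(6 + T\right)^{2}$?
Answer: $-4426$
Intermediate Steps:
$S{\left(l \right)} = -2 + l^{2}$
$x{\left(K \right)} = -113$ ($x{\left(K \right)} = 7 - 120 = -113$)
$D = 13912$ ($D = 148 \left(71 - \left(2 - 5^{2}\right)\right) = 148 \left(71 + \left(-2 + 25\right)\right) = 148 \left(71 + 23\right) = 148 \cdot 94 = 13912$)
$D - \left(- x{\left(159 \right)} + Y{\left(129 \right)}\right) = 13912 - \left(113 + \left(6 + 129\right)^{2}\right) = 13912 - 18338 = -4426$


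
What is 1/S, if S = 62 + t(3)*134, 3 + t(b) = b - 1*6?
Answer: -1/742 ≈ -0.0013477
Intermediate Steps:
t(b) = -9 + b (t(b) = -3 + (b - 1*6) = -3 + (b - 6) = -3 + (-6 + b) = -9 + b)
S = -742 (S = 62 + (-9 + 3)*134 = 62 - 6*134 = 62 - 804 = -742)
1/S = 1/(-742) = -1/742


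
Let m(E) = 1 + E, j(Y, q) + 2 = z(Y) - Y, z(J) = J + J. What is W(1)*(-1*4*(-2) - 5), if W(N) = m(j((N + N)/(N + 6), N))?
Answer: -15/7 ≈ -2.1429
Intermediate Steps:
z(J) = 2*J
j(Y, q) = -2 + Y (j(Y, q) = -2 + (2*Y - Y) = -2 + Y)
W(N) = -1 + 2*N/(6 + N) (W(N) = 1 + (-2 + (N + N)/(N + 6)) = 1 + (-2 + (2*N)/(6 + N)) = 1 + (-2 + 2*N/(6 + N)) = -1 + 2*N/(6 + N))
W(1)*(-1*4*(-2) - 5) = ((-6 + 1)/(6 + 1))*(-1*4*(-2) - 5) = (-5/7)*(-4*(-2) - 5) = ((⅐)*(-5))*(8 - 5) = -5/7*3 = -15/7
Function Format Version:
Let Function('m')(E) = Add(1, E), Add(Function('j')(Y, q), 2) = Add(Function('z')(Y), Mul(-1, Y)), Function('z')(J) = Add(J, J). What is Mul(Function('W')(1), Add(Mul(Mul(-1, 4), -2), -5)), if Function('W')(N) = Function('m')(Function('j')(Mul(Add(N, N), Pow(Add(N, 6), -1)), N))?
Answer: Rational(-15, 7) ≈ -2.1429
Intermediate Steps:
Function('z')(J) = Mul(2, J)
Function('j')(Y, q) = Add(-2, Y) (Function('j')(Y, q) = Add(-2, Add(Mul(2, Y), Mul(-1, Y))) = Add(-2, Y))
Function('W')(N) = Add(-1, Mul(2, N, Pow(Add(6, N), -1))) (Function('W')(N) = Add(1, Add(-2, Mul(Add(N, N), Pow(Add(N, 6), -1)))) = Add(1, Add(-2, Mul(Mul(2, N), Pow(Add(6, N), -1)))) = Add(1, Add(-2, Mul(2, N, Pow(Add(6, N), -1)))) = Add(-1, Mul(2, N, Pow(Add(6, N), -1))))
Mul(Function('W')(1), Add(Mul(Mul(-1, 4), -2), -5)) = Mul(Mul(Pow(Add(6, 1), -1), Add(-6, 1)), Add(Mul(Mul(-1, 4), -2), -5)) = Mul(Mul(Pow(7, -1), -5), Add(Mul(-4, -2), -5)) = Mul(Mul(Rational(1, 7), -5), Add(8, -5)) = Mul(Rational(-5, 7), 3) = Rational(-15, 7)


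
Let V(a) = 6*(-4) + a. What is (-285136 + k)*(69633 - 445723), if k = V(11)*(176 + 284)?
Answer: 109485816440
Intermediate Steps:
V(a) = -24 + a
k = -5980 (k = (-24 + 11)*(176 + 284) = -13*460 = -5980)
(-285136 + k)*(69633 - 445723) = (-285136 - 5980)*(69633 - 445723) = -291116*(-376090) = 109485816440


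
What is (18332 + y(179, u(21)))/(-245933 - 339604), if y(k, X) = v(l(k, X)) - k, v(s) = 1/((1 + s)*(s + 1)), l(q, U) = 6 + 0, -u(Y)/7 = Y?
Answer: -889498/28691313 ≈ -0.031002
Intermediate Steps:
u(Y) = -7*Y
l(q, U) = 6
v(s) = (1 + s)**(-2) (v(s) = 1/((1 + s)*(1 + s)) = (1 + s)**(-2))
y(k, X) = 1/49 - k (y(k, X) = (1 + 6)**(-2) - k = 7**(-2) - k = 1/49 - k)
(18332 + y(179, u(21)))/(-245933 - 339604) = (18332 + (1/49 - 1*179))/(-245933 - 339604) = (18332 + (1/49 - 179))/(-585537) = (18332 - 8770/49)*(-1/585537) = (889498/49)*(-1/585537) = -889498/28691313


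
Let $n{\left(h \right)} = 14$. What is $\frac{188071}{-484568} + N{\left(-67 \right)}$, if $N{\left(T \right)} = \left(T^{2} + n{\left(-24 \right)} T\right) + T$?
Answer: $\frac{99296873}{28504} \approx 3483.6$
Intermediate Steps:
$N{\left(T \right)} = T^{2} + 15 T$ ($N{\left(T \right)} = \left(T^{2} + 14 T\right) + T = T^{2} + 15 T$)
$\frac{188071}{-484568} + N{\left(-67 \right)} = \frac{188071}{-484568} - 67 \left(15 - 67\right) = 188071 \left(- \frac{1}{484568}\right) - -3484 = - \frac{11063}{28504} + 3484 = \frac{99296873}{28504}$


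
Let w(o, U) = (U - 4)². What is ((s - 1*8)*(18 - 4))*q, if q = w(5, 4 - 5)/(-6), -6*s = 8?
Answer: 4900/9 ≈ 544.44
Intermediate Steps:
s = -4/3 (s = -⅙*8 = -4/3 ≈ -1.3333)
w(o, U) = (-4 + U)²
q = -25/6 (q = (-4 + (4 - 5))²/(-6) = (-4 - 1)²*(-⅙) = (-5)²*(-⅙) = 25*(-⅙) = -25/6 ≈ -4.1667)
((s - 1*8)*(18 - 4))*q = ((-4/3 - 1*8)*(18 - 4))*(-25/6) = ((-4/3 - 8)*14)*(-25/6) = -28/3*14*(-25/6) = -392/3*(-25/6) = 4900/9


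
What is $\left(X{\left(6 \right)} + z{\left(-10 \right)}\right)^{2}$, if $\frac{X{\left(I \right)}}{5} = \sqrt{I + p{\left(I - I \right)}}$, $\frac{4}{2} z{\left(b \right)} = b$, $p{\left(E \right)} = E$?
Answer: $175 - 50 \sqrt{6} \approx 52.526$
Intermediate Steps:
$z{\left(b \right)} = \frac{b}{2}$
$X{\left(I \right)} = 5 \sqrt{I}$ ($X{\left(I \right)} = 5 \sqrt{I + \left(I - I\right)} = 5 \sqrt{I + 0} = 5 \sqrt{I}$)
$\left(X{\left(6 \right)} + z{\left(-10 \right)}\right)^{2} = \left(5 \sqrt{6} + \frac{1}{2} \left(-10\right)\right)^{2} = \left(5 \sqrt{6} - 5\right)^{2} = \left(-5 + 5 \sqrt{6}\right)^{2}$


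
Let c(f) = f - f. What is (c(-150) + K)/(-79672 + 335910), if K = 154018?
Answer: 77009/128119 ≈ 0.60107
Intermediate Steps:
c(f) = 0
(c(-150) + K)/(-79672 + 335910) = (0 + 154018)/(-79672 + 335910) = 154018/256238 = 154018*(1/256238) = 77009/128119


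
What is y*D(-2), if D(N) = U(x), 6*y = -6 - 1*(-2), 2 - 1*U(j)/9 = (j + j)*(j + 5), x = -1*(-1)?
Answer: 60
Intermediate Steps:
x = 1
U(j) = 18 - 18*j*(5 + j) (U(j) = 18 - 9*(j + j)*(j + 5) = 18 - 9*2*j*(5 + j) = 18 - 18*j*(5 + j))
y = -2/3 (y = (-6 - 1*(-2))/6 = (-6 + 2)/6 = (1/6)*(-4) = -2/3 ≈ -0.66667)
D(N) = -90 (D(N) = 18 - 90*1 - 18*1**2 = 18 - 90 - 18*1 = 18 - 90 - 18 = -90)
y*D(-2) = -2/3*(-90) = 60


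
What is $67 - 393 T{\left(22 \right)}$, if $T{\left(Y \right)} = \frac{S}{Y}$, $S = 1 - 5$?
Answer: $\frac{1523}{11} \approx 138.45$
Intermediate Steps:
$S = -4$
$T{\left(Y \right)} = - \frac{4}{Y}$
$67 - 393 T{\left(22 \right)} = 67 - 393 \left(- \frac{4}{22}\right) = 67 - 393 \left(\left(-4\right) \frac{1}{22}\right) = 67 - - \frac{786}{11} = 67 + \frac{786}{11} = \frac{1523}{11}$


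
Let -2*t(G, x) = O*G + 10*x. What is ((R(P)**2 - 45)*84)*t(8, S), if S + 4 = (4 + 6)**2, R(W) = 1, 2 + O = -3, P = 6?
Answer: 1700160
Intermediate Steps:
O = -5 (O = -2 - 3 = -5)
S = 96 (S = -4 + (4 + 6)**2 = -4 + 10**2 = -4 + 100 = 96)
t(G, x) = -5*x + 5*G/2 (t(G, x) = -(-5*G + 10*x)/2 = -5*x + 5*G/2)
((R(P)**2 - 45)*84)*t(8, S) = ((1**2 - 45)*84)*(-5*96 + (5/2)*8) = ((1 - 45)*84)*(-480 + 20) = -44*84*(-460) = -3696*(-460) = 1700160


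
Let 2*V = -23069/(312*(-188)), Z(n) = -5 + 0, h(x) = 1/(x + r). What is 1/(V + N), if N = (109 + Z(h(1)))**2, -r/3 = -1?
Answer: 117312/1268869661 ≈ 9.2454e-5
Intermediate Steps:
r = 3 (r = -3*(-1) = 3)
h(x) = 1/(3 + x) (h(x) = 1/(x + 3) = 1/(3 + x))
Z(n) = -5
V = 23069/117312 (V = (-23069/(312*(-188)))/2 = (-23069/(-58656))/2 = (-23069*(-1/58656))/2 = (1/2)*(23069/58656) = 23069/117312 ≈ 0.19665)
N = 10816 (N = (109 - 5)**2 = 104**2 = 10816)
1/(V + N) = 1/(23069/117312 + 10816) = 1/(1268869661/117312) = 117312/1268869661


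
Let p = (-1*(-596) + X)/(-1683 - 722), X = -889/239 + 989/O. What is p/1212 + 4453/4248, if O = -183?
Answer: 5255477822281/5014497784920 ≈ 1.0481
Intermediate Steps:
X = -399058/43737 (X = -889/239 + 989/(-183) = -889*1/239 + 989*(-1/183) = -889/239 - 989/183 = -399058/43737 ≈ -9.1240)
p = -25668194/105187485 (p = (-1*(-596) - 399058/43737)/(-1683 - 722) = (596 - 399058/43737)/(-2405) = (25668194/43737)*(-1/2405) = -25668194/105187485 ≈ -0.24402)
p/1212 + 4453/4248 = -25668194/105187485/1212 + 4453/4248 = -25668194/105187485*1/1212 + 4453*(1/4248) = -12834097/63743615910 + 4453/4248 = 5255477822281/5014497784920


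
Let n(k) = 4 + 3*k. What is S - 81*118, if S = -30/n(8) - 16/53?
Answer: -7093055/742 ≈ -9559.4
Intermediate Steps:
S = -1019/742 (S = -30/(4 + 3*8) - 16/53 = -30/(4 + 24) - 16*1/53 = -30/28 - 16/53 = -30*1/28 - 16/53 = -15/14 - 16/53 = -1019/742 ≈ -1.3733)
S - 81*118 = -1019/742 - 81*118 = -1019/742 - 9558 = -7093055/742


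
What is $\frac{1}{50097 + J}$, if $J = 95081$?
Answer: $\frac{1}{145178} \approx 6.8881 \cdot 10^{-6}$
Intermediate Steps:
$\frac{1}{50097 + J} = \frac{1}{50097 + 95081} = \frac{1}{145178}$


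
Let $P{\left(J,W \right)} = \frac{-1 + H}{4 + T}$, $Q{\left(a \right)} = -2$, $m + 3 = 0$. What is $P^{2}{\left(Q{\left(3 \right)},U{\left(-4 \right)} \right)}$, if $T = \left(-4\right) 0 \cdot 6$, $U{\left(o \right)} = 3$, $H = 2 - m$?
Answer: $1$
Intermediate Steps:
$m = -3$ ($m = -3 + 0 = -3$)
$H = 5$ ($H = 2 - -3 = 2 + 3 = 5$)
$T = 0$ ($T = 0 \cdot 6 = 0$)
$P{\left(J,W \right)} = 1$ ($P{\left(J,W \right)} = \frac{-1 + 5}{4 + 0} = \frac{4}{4} = 4 \cdot \frac{1}{4} = 1$)
$P^{2}{\left(Q{\left(3 \right)},U{\left(-4 \right)} \right)} = 1^{2} = 1$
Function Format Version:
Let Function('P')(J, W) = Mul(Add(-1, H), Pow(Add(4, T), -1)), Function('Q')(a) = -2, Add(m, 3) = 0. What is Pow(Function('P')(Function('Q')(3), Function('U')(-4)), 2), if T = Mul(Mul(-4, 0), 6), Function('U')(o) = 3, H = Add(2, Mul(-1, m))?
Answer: 1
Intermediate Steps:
m = -3 (m = Add(-3, 0) = -3)
H = 5 (H = Add(2, Mul(-1, -3)) = Add(2, 3) = 5)
T = 0 (T = Mul(0, 6) = 0)
Function('P')(J, W) = 1 (Function('P')(J, W) = Mul(Add(-1, 5), Pow(Add(4, 0), -1)) = Mul(4, Pow(4, -1)) = Mul(4, Rational(1, 4)) = 1)
Pow(Function('P')(Function('Q')(3), Function('U')(-4)), 2) = Pow(1, 2) = 1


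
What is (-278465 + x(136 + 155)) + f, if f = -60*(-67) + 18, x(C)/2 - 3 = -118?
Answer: -274657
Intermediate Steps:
x(C) = -230 (x(C) = 6 + 2*(-118) = 6 - 236 = -230)
f = 4038 (f = 4020 + 18 = 4038)
(-278465 + x(136 + 155)) + f = (-278465 - 230) + 4038 = -278695 + 4038 = -274657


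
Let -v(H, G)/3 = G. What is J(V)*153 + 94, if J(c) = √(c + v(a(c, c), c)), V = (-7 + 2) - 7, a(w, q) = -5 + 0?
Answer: 94 + 306*√6 ≈ 843.54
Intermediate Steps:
a(w, q) = -5
v(H, G) = -3*G
V = -12 (V = -5 - 7 = -12)
J(c) = √2*√(-c) (J(c) = √(c - 3*c) = √(-2*c) = √2*√(-c))
J(V)*153 + 94 = (√2*√(-1*(-12)))*153 + 94 = (√2*√12)*153 + 94 = (√2*(2*√3))*153 + 94 = (2*√6)*153 + 94 = 306*√6 + 94 = 94 + 306*√6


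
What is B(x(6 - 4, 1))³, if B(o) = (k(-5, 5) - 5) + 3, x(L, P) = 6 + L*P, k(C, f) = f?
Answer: 27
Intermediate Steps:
B(o) = 3 (B(o) = (5 - 5) + 3 = 0 + 3 = 3)
B(x(6 - 4, 1))³ = 3³ = 27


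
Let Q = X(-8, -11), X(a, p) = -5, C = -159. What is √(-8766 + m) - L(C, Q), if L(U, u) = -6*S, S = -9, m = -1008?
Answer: -54 + 3*I*√1086 ≈ -54.0 + 98.864*I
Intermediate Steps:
Q = -5
L(U, u) = 54 (L(U, u) = -6*(-9) = 54)
√(-8766 + m) - L(C, Q) = √(-8766 - 1008) - 1*54 = √(-9774) - 54 = 3*I*√1086 - 54 = -54 + 3*I*√1086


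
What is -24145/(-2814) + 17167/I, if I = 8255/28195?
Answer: 272448325777/4645914 ≈ 58643.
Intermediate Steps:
I = 1651/5639 (I = 8255*(1/28195) = 1651/5639 ≈ 0.29278)
-24145/(-2814) + 17167/I = -24145/(-2814) + 17167/(1651/5639) = -24145*(-1/2814) + 17167*(5639/1651) = 24145/2814 + 96804713/1651 = 272448325777/4645914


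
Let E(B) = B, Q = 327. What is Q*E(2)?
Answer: 654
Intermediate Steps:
Q*E(2) = 327*2 = 654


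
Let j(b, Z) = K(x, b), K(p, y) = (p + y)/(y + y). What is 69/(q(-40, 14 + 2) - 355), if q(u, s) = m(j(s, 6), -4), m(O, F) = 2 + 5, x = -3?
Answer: -23/116 ≈ -0.19828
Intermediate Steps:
K(p, y) = (p + y)/(2*y) (K(p, y) = (p + y)/((2*y)) = (p + y)*(1/(2*y)) = (p + y)/(2*y))
j(b, Z) = (-3 + b)/(2*b)
m(O, F) = 7
q(u, s) = 7
69/(q(-40, 14 + 2) - 355) = 69/(7 - 355) = 69/(-348) = 69*(-1/348) = -23/116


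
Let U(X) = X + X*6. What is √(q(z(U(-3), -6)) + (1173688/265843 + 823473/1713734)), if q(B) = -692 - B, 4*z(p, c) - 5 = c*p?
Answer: 3*I*√19739834855994470763293/15709799578 ≈ 26.83*I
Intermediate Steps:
U(X) = 7*X (U(X) = X + 6*X = 7*X)
z(p, c) = 5/4 + c*p/4 (z(p, c) = 5/4 + (c*p)/4 = 5/4 + c*p/4)
√(q(z(U(-3), -6)) + (1173688/265843 + 823473/1713734)) = √((-692 - (5/4 + (¼)*(-6)*(7*(-3)))) + (1173688/265843 + 823473/1713734)) = √((-692 - (5/4 + (¼)*(-6)*(-21))) + (1173688*(1/265843) + 823473*(1/1713734))) = √((-692 - (5/4 + 63/2)) + (40472/9167 + 823473/1713734)) = √((-692 - 1*131/4) + 76907019439/15709799578) = √((-692 - 131/4) + 76907019439/15709799578) = √(-2899/4 + 76907019439/15709799578) = √(-22617540449433/31419599156) = 3*I*√19739834855994470763293/15709799578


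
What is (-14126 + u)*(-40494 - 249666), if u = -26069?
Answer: 11662981200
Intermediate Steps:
(-14126 + u)*(-40494 - 249666) = (-14126 - 26069)*(-40494 - 249666) = -40195*(-290160) = 11662981200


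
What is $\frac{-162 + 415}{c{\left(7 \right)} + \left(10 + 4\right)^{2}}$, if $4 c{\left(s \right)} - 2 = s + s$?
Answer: $\frac{253}{200} \approx 1.265$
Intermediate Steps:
$c{\left(s \right)} = \frac{1}{2} + \frac{s}{2}$ ($c{\left(s \right)} = \frac{1}{2} + \frac{s + s}{4} = \frac{1}{2} + \frac{2 s}{4} = \frac{1}{2} + \frac{s}{2}$)
$\frac{-162 + 415}{c{\left(7 \right)} + \left(10 + 4\right)^{2}} = \frac{-162 + 415}{\left(\frac{1}{2} + \frac{1}{2} \cdot 7\right) + \left(10 + 4\right)^{2}} = \frac{253}{\left(\frac{1}{2} + \frac{7}{2}\right) + 14^{2}} = \frac{253}{4 + 196} = \frac{253}{200}$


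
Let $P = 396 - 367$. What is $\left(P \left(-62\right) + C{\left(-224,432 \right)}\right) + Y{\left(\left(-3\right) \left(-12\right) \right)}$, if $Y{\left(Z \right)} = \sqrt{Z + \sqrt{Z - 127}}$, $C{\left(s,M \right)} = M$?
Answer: $-1366 + \sqrt{36 + i \sqrt{91}} \approx -1359.9 + 0.78818 i$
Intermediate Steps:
$P = 29$
$Y{\left(Z \right)} = \sqrt{Z + \sqrt{-127 + Z}}$
$\left(P \left(-62\right) + C{\left(-224,432 \right)}\right) + Y{\left(\left(-3\right) \left(-12\right) \right)} = \left(29 \left(-62\right) + 432\right) + \sqrt{\left(-3\right) \left(-12\right) + \sqrt{-127 - -36}} = \left(-1798 + 432\right) + \sqrt{36 + \sqrt{-127 + 36}} = -1366 + \sqrt{36 + \sqrt{-91}} = -1366 + \sqrt{36 + i \sqrt{91}}$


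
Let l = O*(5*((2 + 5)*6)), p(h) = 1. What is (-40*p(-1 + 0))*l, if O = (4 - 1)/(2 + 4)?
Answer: -4200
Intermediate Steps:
O = 1/2 (O = 3/6 = 3*(1/6) = 1/2 ≈ 0.50000)
l = 105 (l = (5*((2 + 5)*6))/2 = (5*(7*6))/2 = (5*42)/2 = (1/2)*210 = 105)
(-40*p(-1 + 0))*l = -40*1*105 = -40*105 = -4200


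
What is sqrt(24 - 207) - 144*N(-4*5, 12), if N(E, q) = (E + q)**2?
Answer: -9216 + I*sqrt(183) ≈ -9216.0 + 13.528*I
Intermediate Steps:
sqrt(24 - 207) - 144*N(-4*5, 12) = sqrt(24 - 207) - 144*(-4*5 + 12)**2 = sqrt(-183) - 144*(-20 + 12)**2 = I*sqrt(183) - 144*(-8)**2 = I*sqrt(183) - 144*64 = I*sqrt(183) - 9216 = -9216 + I*sqrt(183)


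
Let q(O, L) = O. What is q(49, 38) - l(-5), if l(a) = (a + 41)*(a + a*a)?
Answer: -671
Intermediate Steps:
l(a) = (41 + a)*(a + a**2)
q(49, 38) - l(-5) = 49 - (-5)*(41 + (-5)**2 + 42*(-5)) = 49 - (-5)*(41 + 25 - 210) = 49 - (-5)*(-144) = 49 - 1*720 = 49 - 720 = -671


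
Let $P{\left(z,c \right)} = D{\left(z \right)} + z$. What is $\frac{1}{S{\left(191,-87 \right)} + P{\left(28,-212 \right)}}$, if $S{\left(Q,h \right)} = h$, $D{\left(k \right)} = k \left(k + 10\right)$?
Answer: $\frac{1}{1005} \approx 0.00099503$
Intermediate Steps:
$D{\left(k \right)} = k \left(10 + k\right)$
$P{\left(z,c \right)} = z + z \left(10 + z\right)$ ($P{\left(z,c \right)} = z \left(10 + z\right) + z = z + z \left(10 + z\right)$)
$\frac{1}{S{\left(191,-87 \right)} + P{\left(28,-212 \right)}} = \frac{1}{-87 + 28 \left(11 + 28\right)} = \frac{1}{-87 + 28 \cdot 39} = \frac{1}{-87 + 1092} = \frac{1}{1005}$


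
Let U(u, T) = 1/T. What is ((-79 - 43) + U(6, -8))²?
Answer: 954529/64 ≈ 14915.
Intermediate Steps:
((-79 - 43) + U(6, -8))² = ((-79 - 43) + 1/(-8))² = (-122 - ⅛)² = (-977/8)² = 954529/64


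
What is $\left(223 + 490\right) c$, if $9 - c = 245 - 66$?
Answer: $-121210$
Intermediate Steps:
$c = -170$ ($c = 9 - \left(245 - 66\right) = 9 - 179 = -170$)
$\left(223 + 490\right) c = \left(223 + 490\right) \left(-170\right) = 713 \left(-170\right) = -121210$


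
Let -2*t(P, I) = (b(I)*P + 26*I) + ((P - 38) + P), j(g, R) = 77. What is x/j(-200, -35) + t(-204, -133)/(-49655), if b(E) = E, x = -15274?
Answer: -108219456/546205 ≈ -198.13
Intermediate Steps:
t(P, I) = 19 - P - 13*I - I*P/2 (t(P, I) = -((I*P + 26*I) + ((P - 38) + P))/2 = -((26*I + I*P) + ((-38 + P) + P))/2 = -((26*I + I*P) + (-38 + 2*P))/2 = -(-38 + 2*P + 26*I + I*P)/2 = 19 - P - 13*I - I*P/2)
x/j(-200, -35) + t(-204, -133)/(-49655) = -15274/77 + (19 - 1*(-204) - 13*(-133) - ½*(-133)*(-204))/(-49655) = -15274*1/77 + (19 + 204 + 1729 - 13566)*(-1/49655) = -2182/11 - 11614*(-1/49655) = -2182/11 + 11614/49655 = -108219456/546205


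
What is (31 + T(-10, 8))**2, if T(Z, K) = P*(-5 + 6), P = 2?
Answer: 1089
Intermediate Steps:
T(Z, K) = 2 (T(Z, K) = 2*(-5 + 6) = 2*1 = 2)
(31 + T(-10, 8))**2 = (31 + 2)**2 = 33**2 = 1089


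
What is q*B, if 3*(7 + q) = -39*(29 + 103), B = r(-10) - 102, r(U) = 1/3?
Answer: 525515/3 ≈ 1.7517e+5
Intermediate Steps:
r(U) = ⅓
B = -305/3 (B = ⅓ - 102 = -305/3 ≈ -101.67)
q = -1723 (q = -7 + (-39*(29 + 103))/3 = -7 + (-39*132)/3 = -7 + (⅓)*(-5148) = -7 - 1716 = -1723)
q*B = -1723*(-305/3) = 525515/3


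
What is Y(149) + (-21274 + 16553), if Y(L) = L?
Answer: -4572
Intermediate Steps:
Y(149) + (-21274 + 16553) = 149 + (-21274 + 16553) = 149 - 4721 = -4572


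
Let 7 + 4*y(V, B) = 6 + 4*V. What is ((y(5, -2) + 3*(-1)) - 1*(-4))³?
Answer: 12167/64 ≈ 190.11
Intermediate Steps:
y(V, B) = -¼ + V (y(V, B) = -7/4 + (6 + 4*V)/4 = -7/4 + (3/2 + V) = -¼ + V)
((y(5, -2) + 3*(-1)) - 1*(-4))³ = (((-¼ + 5) + 3*(-1)) - 1*(-4))³ = ((19/4 - 3) + 4)³ = (7/4 + 4)³ = (23/4)³ = 12167/64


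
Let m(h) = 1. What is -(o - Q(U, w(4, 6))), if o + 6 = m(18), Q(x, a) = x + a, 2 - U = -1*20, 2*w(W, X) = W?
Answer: 29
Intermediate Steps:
w(W, X) = W/2
U = 22 (U = 2 - (-1)*20 = 2 - 1*(-20) = 2 + 20 = 22)
Q(x, a) = a + x
o = -5 (o = -6 + 1 = -5)
-(o - Q(U, w(4, 6))) = -(-5 - ((1/2)*4 + 22)) = -(-5 - (2 + 22)) = -(-5 - 1*24) = -(-5 - 24) = -1*(-29) = 29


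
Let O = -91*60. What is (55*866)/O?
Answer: -4763/546 ≈ -8.7234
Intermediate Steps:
O = -5460
(55*866)/O = (55*866)/(-5460) = 47630*(-1/5460) = -4763/546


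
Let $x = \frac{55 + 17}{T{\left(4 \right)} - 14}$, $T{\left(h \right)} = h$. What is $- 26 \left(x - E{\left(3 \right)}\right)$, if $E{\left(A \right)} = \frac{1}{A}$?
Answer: $\frac{2938}{15} \approx 195.87$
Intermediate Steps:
$x = - \frac{36}{5}$ ($x = \frac{55 + 17}{4 - 14} = \frac{72}{-10} = 72 \left(- \frac{1}{10}\right) = - \frac{36}{5} \approx -7.2$)
$- 26 \left(x - E{\left(3 \right)}\right) = - 26 \left(- \frac{36}{5} - \frac{1}{3}\right) = \left(-26\right) \left(- \frac{113}{15}\right) = \frac{2938}{15}$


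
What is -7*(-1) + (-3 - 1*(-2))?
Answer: 6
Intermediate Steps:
-7*(-1) + (-3 - 1*(-2)) = 7 + (-3 + 2) = 7 - 1 = 6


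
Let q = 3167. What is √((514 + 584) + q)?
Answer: √4265 ≈ 65.307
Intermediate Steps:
√((514 + 584) + q) = √((514 + 584) + 3167) = √(1098 + 3167) = √4265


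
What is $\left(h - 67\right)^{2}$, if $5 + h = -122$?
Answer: $37636$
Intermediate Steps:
$h = -127$ ($h = -5 - 122 = -127$)
$\left(h - 67\right)^{2} = \left(-127 - 67\right)^{2} = \left(-194\right)^{2} = 37636$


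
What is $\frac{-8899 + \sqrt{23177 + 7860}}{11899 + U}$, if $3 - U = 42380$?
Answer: $\frac{8899}{30478} - \frac{\sqrt{31037}}{30478} \approx 0.2862$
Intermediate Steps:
$U = -42377$ ($U = 3 - 42380 = -42377$)
$\frac{-8899 + \sqrt{23177 + 7860}}{11899 + U} = \frac{-8899 + \sqrt{23177 + 7860}}{11899 - 42377} = \frac{-8899 + \sqrt{31037}}{-30478} = \left(-8899 + \sqrt{31037}\right) \left(- \frac{1}{30478}\right) = \frac{8899}{30478} - \frac{\sqrt{31037}}{30478}$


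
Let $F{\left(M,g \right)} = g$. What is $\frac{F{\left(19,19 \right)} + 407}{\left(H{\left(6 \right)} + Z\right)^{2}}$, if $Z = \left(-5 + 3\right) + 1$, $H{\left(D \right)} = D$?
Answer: $\frac{426}{25} \approx 17.04$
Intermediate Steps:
$Z = -1$ ($Z = -2 + 1 = -1$)
$\frac{F{\left(19,19 \right)} + 407}{\left(H{\left(6 \right)} + Z\right)^{2}} = \frac{19 + 407}{\left(6 - 1\right)^{2}} = \frac{426}{5^{2}} = \frac{426}{25}$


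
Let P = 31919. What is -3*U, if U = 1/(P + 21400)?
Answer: -1/17773 ≈ -5.6265e-5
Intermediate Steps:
U = 1/53319 (U = 1/(31919 + 21400) = 1/53319 ≈ 1.8755e-5)
-3*U = -3*1/53319 = -1/17773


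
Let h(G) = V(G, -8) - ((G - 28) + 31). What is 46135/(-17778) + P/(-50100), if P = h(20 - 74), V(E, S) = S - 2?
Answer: -385348733/148446300 ≈ -2.5959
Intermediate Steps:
V(E, S) = -2 + S
h(G) = -13 - G (h(G) = (-2 - 8) - ((G - 28) + 31) = -10 - ((-28 + G) + 31) = -10 - (3 + G) = -10 + (-3 - G) = -13 - G)
P = 41 (P = -13 - (20 - 74) = -13 - 1*(-54) = -13 + 54 = 41)
46135/(-17778) + P/(-50100) = 46135/(-17778) + 41/(-50100) = 46135*(-1/17778) + 41*(-1/50100) = -46135/17778 - 41/50100 = -385348733/148446300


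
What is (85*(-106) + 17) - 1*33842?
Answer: -42835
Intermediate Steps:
(85*(-106) + 17) - 1*33842 = (-9010 + 17) - 33842 = -8993 - 33842 = -42835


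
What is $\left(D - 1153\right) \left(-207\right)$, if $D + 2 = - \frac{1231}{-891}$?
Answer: $\frac{23641102}{99} \approx 2.388 \cdot 10^{5}$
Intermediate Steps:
$D = - \frac{551}{891}$ ($D = -2 - \frac{1231}{-891} = -2 - - \frac{1231}{891} = -2 + \frac{1231}{891} = - \frac{551}{891} \approx -0.61841$)
$\left(D - 1153\right) \left(-207\right) = \left(- \frac{551}{891} - 1153\right) \left(-207\right) = \left(- \frac{1027874}{891}\right) \left(-207\right) = \frac{23641102}{99}$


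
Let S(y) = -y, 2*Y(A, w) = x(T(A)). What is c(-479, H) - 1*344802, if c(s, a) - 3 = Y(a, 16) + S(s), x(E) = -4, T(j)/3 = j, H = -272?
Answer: -344322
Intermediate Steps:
T(j) = 3*j
Y(A, w) = -2 (Y(A, w) = (½)*(-4) = -2)
c(s, a) = 1 - s (c(s, a) = 3 + (-2 - s) = 1 - s)
c(-479, H) - 1*344802 = (1 - 1*(-479)) - 1*344802 = (1 + 479) - 344802 = 480 - 344802 = -344322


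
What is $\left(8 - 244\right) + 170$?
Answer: $-66$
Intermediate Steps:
$\left(8 - 244\right) + 170 = -236 + 170 = -66$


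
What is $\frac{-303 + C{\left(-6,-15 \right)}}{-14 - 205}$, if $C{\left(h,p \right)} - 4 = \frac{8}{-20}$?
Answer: $\frac{499}{365} \approx 1.3671$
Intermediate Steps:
$C{\left(h,p \right)} = \frac{18}{5}$ ($C{\left(h,p \right)} = 4 + \frac{8}{-20} = 4 + 8 \left(- \frac{1}{20}\right) = 4 - \frac{2}{5} = \frac{18}{5}$)
$\frac{-303 + C{\left(-6,-15 \right)}}{-14 - 205} = \frac{-303 + \frac{18}{5}}{-14 - 205} = - \frac{1497}{5 \left(-219\right)} = \left(- \frac{1497}{5}\right) \left(- \frac{1}{219}\right) = \frac{499}{365}$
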